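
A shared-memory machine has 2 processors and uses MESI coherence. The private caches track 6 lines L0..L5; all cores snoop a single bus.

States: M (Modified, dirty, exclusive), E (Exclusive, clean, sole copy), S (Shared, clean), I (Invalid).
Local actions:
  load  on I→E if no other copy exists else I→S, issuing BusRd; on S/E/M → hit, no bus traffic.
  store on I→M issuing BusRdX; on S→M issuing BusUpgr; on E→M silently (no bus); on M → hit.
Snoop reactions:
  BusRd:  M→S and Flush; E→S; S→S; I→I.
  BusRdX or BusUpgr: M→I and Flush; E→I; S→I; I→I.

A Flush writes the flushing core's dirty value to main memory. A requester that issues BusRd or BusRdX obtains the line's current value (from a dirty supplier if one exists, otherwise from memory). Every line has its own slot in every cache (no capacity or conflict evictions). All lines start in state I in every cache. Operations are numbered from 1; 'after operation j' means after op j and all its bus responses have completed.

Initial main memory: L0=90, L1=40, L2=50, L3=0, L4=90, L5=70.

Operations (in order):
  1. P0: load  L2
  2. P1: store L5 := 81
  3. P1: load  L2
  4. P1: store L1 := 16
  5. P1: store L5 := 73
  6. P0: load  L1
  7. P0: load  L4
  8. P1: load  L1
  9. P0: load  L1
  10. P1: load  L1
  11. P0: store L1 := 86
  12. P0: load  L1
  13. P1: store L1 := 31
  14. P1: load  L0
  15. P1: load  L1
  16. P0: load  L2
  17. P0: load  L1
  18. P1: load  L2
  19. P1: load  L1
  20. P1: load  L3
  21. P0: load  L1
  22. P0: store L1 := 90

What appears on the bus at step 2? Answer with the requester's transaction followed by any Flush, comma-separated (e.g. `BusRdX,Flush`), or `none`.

bus = BusRdX

1. P0: load  L2  bus=[BusRd]  L2: P0=E P1=I  mem[L2]=50
2. P1: store L5 := 81  bus=[BusRdX]  L5: P0=I P1=M  mem[L5]=70
3. P1: load  L2  bus=[BusRd]  L2: P0=S P1=S  mem[L2]=50
4. P1: store L1 := 16  bus=[BusRdX]  L1: P0=I P1=M  mem[L1]=40
5. P1: store L5 := 73  bus=[-]  L5: P0=I P1=M  mem[L5]=70
6. P0: load  L1  bus=[BusRd,Flush]  L1: P0=S P1=S  mem[L1]=16
7. P0: load  L4  bus=[BusRd]  L4: P0=E P1=I  mem[L4]=90
8. P1: load  L1  bus=[-]  L1: P0=S P1=S  mem[L1]=16
9. P0: load  L1  bus=[-]  L1: P0=S P1=S  mem[L1]=16
10. P1: load  L1  bus=[-]  L1: P0=S P1=S  mem[L1]=16
11. P0: store L1 := 86  bus=[BusUpgr]  L1: P0=M P1=I  mem[L1]=16
12. P0: load  L1  bus=[-]  L1: P0=M P1=I  mem[L1]=16
13. P1: store L1 := 31  bus=[BusRdX,Flush]  L1: P0=I P1=M  mem[L1]=86
14. P1: load  L0  bus=[BusRd]  L0: P0=I P1=E  mem[L0]=90
15. P1: load  L1  bus=[-]  L1: P0=I P1=M  mem[L1]=86
16. P0: load  L2  bus=[-]  L2: P0=S P1=S  mem[L2]=50
17. P0: load  L1  bus=[BusRd,Flush]  L1: P0=S P1=S  mem[L1]=31
18. P1: load  L2  bus=[-]  L2: P0=S P1=S  mem[L2]=50
19. P1: load  L1  bus=[-]  L1: P0=S P1=S  mem[L1]=31
20. P1: load  L3  bus=[BusRd]  L3: P0=I P1=E  mem[L3]=0
21. P0: load  L1  bus=[-]  L1: P0=S P1=S  mem[L1]=31
22. P0: store L1 := 90  bus=[BusUpgr]  L1: P0=M P1=I  mem[L1]=31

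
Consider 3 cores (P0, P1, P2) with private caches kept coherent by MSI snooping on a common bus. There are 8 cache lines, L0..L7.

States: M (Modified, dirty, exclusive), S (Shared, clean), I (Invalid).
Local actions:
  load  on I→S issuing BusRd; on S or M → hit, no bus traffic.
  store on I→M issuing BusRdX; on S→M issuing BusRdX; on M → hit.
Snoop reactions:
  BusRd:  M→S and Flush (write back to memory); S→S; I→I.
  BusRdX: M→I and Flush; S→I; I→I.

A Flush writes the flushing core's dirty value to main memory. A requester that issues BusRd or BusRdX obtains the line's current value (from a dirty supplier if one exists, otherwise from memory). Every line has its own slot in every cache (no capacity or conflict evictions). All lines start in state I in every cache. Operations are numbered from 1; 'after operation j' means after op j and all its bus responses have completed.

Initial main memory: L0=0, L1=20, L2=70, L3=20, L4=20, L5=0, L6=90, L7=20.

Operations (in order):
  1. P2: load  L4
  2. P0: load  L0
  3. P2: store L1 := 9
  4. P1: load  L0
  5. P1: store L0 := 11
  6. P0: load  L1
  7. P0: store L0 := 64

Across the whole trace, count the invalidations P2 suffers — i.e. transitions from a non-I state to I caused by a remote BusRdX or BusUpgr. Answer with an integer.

invalidations = 0

[1] P2: load  L4 | P0:I, P1:I, P2:S(20) | bus: BusRd
[2] P0: load  L0 | P0:S(0), P1:I, P2:I | bus: BusRd
[3] P2: store L1 := 9 | P0:I, P1:I, P2:M(9) | bus: BusRdX
[4] P1: load  L0 | P0:S(0), P1:S(0), P2:I | bus: BusRd
[5] P1: store L0 := 11 | P0:I, P1:M(11), P2:I | bus: BusRdX
[6] P0: load  L1 | P0:S(9), P1:I, P2:S(9) | bus: BusRd,Flush
[7] P0: store L0 := 64 | P0:M(64), P1:I, P2:I | bus: BusRdX,Flush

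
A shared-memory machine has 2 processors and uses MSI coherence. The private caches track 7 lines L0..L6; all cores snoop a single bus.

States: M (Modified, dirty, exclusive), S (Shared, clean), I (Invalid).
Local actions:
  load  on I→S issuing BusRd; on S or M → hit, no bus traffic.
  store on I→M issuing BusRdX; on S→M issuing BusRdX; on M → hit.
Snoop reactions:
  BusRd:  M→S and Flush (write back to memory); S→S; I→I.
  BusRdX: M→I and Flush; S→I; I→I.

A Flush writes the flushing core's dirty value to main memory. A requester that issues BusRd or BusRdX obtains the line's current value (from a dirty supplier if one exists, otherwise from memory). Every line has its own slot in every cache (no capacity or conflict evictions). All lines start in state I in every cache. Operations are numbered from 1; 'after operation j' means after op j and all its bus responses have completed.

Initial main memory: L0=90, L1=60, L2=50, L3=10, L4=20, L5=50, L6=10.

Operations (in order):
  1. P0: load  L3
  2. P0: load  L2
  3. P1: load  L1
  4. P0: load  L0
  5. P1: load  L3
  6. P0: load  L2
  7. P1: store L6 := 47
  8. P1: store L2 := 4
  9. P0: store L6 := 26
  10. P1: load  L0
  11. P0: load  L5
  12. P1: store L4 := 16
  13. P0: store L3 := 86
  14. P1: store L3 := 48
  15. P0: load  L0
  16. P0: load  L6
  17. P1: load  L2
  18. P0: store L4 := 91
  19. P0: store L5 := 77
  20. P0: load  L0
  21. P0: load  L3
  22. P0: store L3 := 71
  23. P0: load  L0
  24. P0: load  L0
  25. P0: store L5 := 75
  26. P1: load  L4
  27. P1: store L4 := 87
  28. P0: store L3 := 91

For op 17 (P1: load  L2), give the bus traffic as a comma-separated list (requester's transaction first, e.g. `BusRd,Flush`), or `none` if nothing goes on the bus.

bus = none

1. P0: load  L3  bus=[BusRd]  L3: P0=S P1=I  mem[L3]=10
2. P0: load  L2  bus=[BusRd]  L2: P0=S P1=I  mem[L2]=50
3. P1: load  L1  bus=[BusRd]  L1: P0=I P1=S  mem[L1]=60
4. P0: load  L0  bus=[BusRd]  L0: P0=S P1=I  mem[L0]=90
5. P1: load  L3  bus=[BusRd]  L3: P0=S P1=S  mem[L3]=10
6. P0: load  L2  bus=[-]  L2: P0=S P1=I  mem[L2]=50
7. P1: store L6 := 47  bus=[BusRdX]  L6: P0=I P1=M  mem[L6]=10
8. P1: store L2 := 4  bus=[BusRdX]  L2: P0=I P1=M  mem[L2]=50
9. P0: store L6 := 26  bus=[BusRdX,Flush]  L6: P0=M P1=I  mem[L6]=47
10. P1: load  L0  bus=[BusRd]  L0: P0=S P1=S  mem[L0]=90
11. P0: load  L5  bus=[BusRd]  L5: P0=S P1=I  mem[L5]=50
12. P1: store L4 := 16  bus=[BusRdX]  L4: P0=I P1=M  mem[L4]=20
13. P0: store L3 := 86  bus=[BusRdX]  L3: P0=M P1=I  mem[L3]=10
14. P1: store L3 := 48  bus=[BusRdX,Flush]  L3: P0=I P1=M  mem[L3]=86
15. P0: load  L0  bus=[-]  L0: P0=S P1=S  mem[L0]=90
16. P0: load  L6  bus=[-]  L6: P0=M P1=I  mem[L6]=47
17. P1: load  L2  bus=[-]  L2: P0=I P1=M  mem[L2]=50
18. P0: store L4 := 91  bus=[BusRdX,Flush]  L4: P0=M P1=I  mem[L4]=16
19. P0: store L5 := 77  bus=[BusRdX]  L5: P0=M P1=I  mem[L5]=50
20. P0: load  L0  bus=[-]  L0: P0=S P1=S  mem[L0]=90
21. P0: load  L3  bus=[BusRd,Flush]  L3: P0=S P1=S  mem[L3]=48
22. P0: store L3 := 71  bus=[BusRdX]  L3: P0=M P1=I  mem[L3]=48
23. P0: load  L0  bus=[-]  L0: P0=S P1=S  mem[L0]=90
24. P0: load  L0  bus=[-]  L0: P0=S P1=S  mem[L0]=90
25. P0: store L5 := 75  bus=[-]  L5: P0=M P1=I  mem[L5]=50
26. P1: load  L4  bus=[BusRd,Flush]  L4: P0=S P1=S  mem[L4]=91
27. P1: store L4 := 87  bus=[BusRdX]  L4: P0=I P1=M  mem[L4]=91
28. P0: store L3 := 91  bus=[-]  L3: P0=M P1=I  mem[L3]=48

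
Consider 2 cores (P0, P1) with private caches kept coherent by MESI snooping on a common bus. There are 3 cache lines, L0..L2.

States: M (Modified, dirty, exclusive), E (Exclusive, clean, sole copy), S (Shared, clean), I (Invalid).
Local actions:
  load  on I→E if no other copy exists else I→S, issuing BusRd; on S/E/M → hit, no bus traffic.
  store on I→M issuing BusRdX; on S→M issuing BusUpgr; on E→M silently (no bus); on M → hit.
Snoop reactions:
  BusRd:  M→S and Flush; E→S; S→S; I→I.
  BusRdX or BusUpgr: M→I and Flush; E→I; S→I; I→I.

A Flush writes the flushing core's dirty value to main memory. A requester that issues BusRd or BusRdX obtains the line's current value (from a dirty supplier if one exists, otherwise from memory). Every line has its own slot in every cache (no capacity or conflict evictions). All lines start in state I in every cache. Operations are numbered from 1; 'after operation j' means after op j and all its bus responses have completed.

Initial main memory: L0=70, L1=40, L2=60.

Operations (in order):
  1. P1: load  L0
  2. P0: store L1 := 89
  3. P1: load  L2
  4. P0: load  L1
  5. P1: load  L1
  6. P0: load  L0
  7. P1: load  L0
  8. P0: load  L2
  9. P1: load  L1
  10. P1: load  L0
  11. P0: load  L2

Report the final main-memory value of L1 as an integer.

step 1: P1: load  L0  ⟶  IE  (L0)  txn=BusRd  M[L0]=70
step 2: P0: store L1 := 89  ⟶  MI  (L1)  txn=BusRdX  M[L1]=40
step 3: P1: load  L2  ⟶  IE  (L2)  txn=BusRd  M[L2]=60
step 4: P0: load  L1  ⟶  MI  (L1)  txn=∅  M[L1]=40
step 5: P1: load  L1  ⟶  SS  (L1)  txn=BusRd+Flush  M[L1]=89
step 6: P0: load  L0  ⟶  SS  (L0)  txn=BusRd  M[L0]=70
step 7: P1: load  L0  ⟶  SS  (L0)  txn=∅  M[L0]=70
step 8: P0: load  L2  ⟶  SS  (L2)  txn=BusRd  M[L2]=60
step 9: P1: load  L1  ⟶  SS  (L1)  txn=∅  M[L1]=89
step 10: P1: load  L0  ⟶  SS  (L0)  txn=∅  M[L0]=70
step 11: P0: load  L2  ⟶  SS  (L2)  txn=∅  M[L2]=60

memory[L1] = 89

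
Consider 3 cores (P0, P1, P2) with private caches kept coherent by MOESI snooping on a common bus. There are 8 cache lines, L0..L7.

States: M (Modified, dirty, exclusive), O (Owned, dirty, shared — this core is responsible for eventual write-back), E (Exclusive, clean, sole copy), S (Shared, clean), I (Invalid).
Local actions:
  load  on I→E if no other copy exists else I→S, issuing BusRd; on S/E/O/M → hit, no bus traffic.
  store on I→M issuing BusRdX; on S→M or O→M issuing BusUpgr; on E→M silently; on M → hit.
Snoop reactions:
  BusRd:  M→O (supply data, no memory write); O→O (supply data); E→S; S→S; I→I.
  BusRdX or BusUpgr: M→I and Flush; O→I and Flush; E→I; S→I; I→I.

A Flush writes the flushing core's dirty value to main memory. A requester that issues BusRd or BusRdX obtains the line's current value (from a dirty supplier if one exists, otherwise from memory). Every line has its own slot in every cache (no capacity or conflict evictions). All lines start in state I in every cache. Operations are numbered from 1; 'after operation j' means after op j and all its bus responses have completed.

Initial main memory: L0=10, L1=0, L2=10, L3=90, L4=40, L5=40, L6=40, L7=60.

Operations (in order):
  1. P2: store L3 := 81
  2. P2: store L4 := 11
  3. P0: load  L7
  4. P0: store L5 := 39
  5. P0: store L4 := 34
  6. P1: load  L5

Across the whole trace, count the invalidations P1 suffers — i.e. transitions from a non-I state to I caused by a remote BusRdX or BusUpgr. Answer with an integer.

invalidations = 0

[1] P2: store L3 := 81 | P0:I, P1:I, P2:M(81) | bus: BusRdX
[2] P2: store L4 := 11 | P0:I, P1:I, P2:M(11) | bus: BusRdX
[3] P0: load  L7 | P0:E(60), P1:I, P2:I | bus: BusRd
[4] P0: store L5 := 39 | P0:M(39), P1:I, P2:I | bus: BusRdX
[5] P0: store L4 := 34 | P0:M(34), P1:I, P2:I | bus: BusRdX,Flush
[6] P1: load  L5 | P0:O(39), P1:S(39), P2:I | bus: BusRd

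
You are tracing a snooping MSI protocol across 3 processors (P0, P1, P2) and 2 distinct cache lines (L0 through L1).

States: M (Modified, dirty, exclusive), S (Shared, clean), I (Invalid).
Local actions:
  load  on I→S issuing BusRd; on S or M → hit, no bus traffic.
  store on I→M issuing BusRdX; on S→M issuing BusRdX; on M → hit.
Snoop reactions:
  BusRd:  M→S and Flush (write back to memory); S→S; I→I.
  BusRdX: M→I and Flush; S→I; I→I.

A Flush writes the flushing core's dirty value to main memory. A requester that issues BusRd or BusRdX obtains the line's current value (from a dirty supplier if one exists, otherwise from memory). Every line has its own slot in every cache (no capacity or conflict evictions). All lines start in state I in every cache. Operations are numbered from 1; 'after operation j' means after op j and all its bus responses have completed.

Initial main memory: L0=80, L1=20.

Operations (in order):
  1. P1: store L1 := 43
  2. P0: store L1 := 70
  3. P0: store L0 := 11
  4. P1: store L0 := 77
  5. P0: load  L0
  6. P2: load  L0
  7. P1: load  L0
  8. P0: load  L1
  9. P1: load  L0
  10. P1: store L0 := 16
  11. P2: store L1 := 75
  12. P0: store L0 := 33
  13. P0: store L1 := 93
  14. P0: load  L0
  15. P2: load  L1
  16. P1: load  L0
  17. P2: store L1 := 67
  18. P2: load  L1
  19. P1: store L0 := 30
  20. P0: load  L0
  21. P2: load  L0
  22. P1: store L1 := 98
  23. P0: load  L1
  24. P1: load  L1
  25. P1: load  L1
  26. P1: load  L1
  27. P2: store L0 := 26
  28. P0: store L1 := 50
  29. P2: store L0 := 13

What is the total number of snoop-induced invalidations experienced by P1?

invalidations = 4

step 1: P1: store L1 := 43  ⟶  IMI  (L1)  txn=BusRdX  M[L1]=20
step 2: P0: store L1 := 70  ⟶  MII  (L1)  txn=BusRdX+Flush  M[L1]=43
step 3: P0: store L0 := 11  ⟶  MII  (L0)  txn=BusRdX  M[L0]=80
step 4: P1: store L0 := 77  ⟶  IMI  (L0)  txn=BusRdX+Flush  M[L0]=11
step 5: P0: load  L0  ⟶  SSI  (L0)  txn=BusRd+Flush  M[L0]=77
step 6: P2: load  L0  ⟶  SSS  (L0)  txn=BusRd  M[L0]=77
step 7: P1: load  L0  ⟶  SSS  (L0)  txn=∅  M[L0]=77
step 8: P0: load  L1  ⟶  MII  (L1)  txn=∅  M[L1]=43
step 9: P1: load  L0  ⟶  SSS  (L0)  txn=∅  M[L0]=77
step 10: P1: store L0 := 16  ⟶  IMI  (L0)  txn=BusRdX  M[L0]=77
step 11: P2: store L1 := 75  ⟶  IIM  (L1)  txn=BusRdX+Flush  M[L1]=70
step 12: P0: store L0 := 33  ⟶  MII  (L0)  txn=BusRdX+Flush  M[L0]=16
step 13: P0: store L1 := 93  ⟶  MII  (L1)  txn=BusRdX+Flush  M[L1]=75
step 14: P0: load  L0  ⟶  MII  (L0)  txn=∅  M[L0]=16
step 15: P2: load  L1  ⟶  SIS  (L1)  txn=BusRd+Flush  M[L1]=93
step 16: P1: load  L0  ⟶  SSI  (L0)  txn=BusRd+Flush  M[L0]=33
step 17: P2: store L1 := 67  ⟶  IIM  (L1)  txn=BusRdX  M[L1]=93
step 18: P2: load  L1  ⟶  IIM  (L1)  txn=∅  M[L1]=93
step 19: P1: store L0 := 30  ⟶  IMI  (L0)  txn=BusRdX  M[L0]=33
step 20: P0: load  L0  ⟶  SSI  (L0)  txn=BusRd+Flush  M[L0]=30
step 21: P2: load  L0  ⟶  SSS  (L0)  txn=BusRd  M[L0]=30
step 22: P1: store L1 := 98  ⟶  IMI  (L1)  txn=BusRdX+Flush  M[L1]=67
step 23: P0: load  L1  ⟶  SSI  (L1)  txn=BusRd+Flush  M[L1]=98
step 24: P1: load  L1  ⟶  SSI  (L1)  txn=∅  M[L1]=98
step 25: P1: load  L1  ⟶  SSI  (L1)  txn=∅  M[L1]=98
step 26: P1: load  L1  ⟶  SSI  (L1)  txn=∅  M[L1]=98
step 27: P2: store L0 := 26  ⟶  IIM  (L0)  txn=BusRdX  M[L0]=30
step 28: P0: store L1 := 50  ⟶  MII  (L1)  txn=BusRdX  M[L1]=98
step 29: P2: store L0 := 13  ⟶  IIM  (L0)  txn=∅  M[L0]=30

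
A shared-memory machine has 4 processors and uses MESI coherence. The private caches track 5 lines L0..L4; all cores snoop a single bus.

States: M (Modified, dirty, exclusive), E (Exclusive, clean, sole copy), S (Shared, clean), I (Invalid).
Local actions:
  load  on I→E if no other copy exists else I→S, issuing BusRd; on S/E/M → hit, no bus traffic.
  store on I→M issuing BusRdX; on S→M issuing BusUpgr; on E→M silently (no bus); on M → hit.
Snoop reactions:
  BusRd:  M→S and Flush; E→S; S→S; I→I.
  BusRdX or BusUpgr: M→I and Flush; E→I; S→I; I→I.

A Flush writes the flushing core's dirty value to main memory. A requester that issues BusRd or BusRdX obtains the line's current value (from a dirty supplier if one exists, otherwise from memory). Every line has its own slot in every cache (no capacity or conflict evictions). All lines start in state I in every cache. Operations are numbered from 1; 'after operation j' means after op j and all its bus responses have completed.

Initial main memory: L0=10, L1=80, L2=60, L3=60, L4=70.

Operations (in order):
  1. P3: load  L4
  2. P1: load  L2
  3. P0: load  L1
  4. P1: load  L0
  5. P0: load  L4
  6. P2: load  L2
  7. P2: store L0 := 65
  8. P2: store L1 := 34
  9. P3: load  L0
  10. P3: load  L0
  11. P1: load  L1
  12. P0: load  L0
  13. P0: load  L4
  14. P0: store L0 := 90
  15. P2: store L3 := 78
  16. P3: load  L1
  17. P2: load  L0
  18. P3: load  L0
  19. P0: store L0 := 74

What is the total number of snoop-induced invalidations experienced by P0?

[1] P3: load  L4 | P0:I, P1:I, P2:I, P3:E(70) | bus: BusRd
[2] P1: load  L2 | P0:I, P1:E(60), P2:I, P3:I | bus: BusRd
[3] P0: load  L1 | P0:E(80), P1:I, P2:I, P3:I | bus: BusRd
[4] P1: load  L0 | P0:I, P1:E(10), P2:I, P3:I | bus: BusRd
[5] P0: load  L4 | P0:S(70), P1:I, P2:I, P3:S(70) | bus: BusRd
[6] P2: load  L2 | P0:I, P1:S(60), P2:S(60), P3:I | bus: BusRd
[7] P2: store L0 := 65 | P0:I, P1:I, P2:M(65), P3:I | bus: BusRdX
[8] P2: store L1 := 34 | P0:I, P1:I, P2:M(34), P3:I | bus: BusRdX
[9] P3: load  L0 | P0:I, P1:I, P2:S(65), P3:S(65) | bus: BusRd,Flush
[10] P3: load  L0 | P0:I, P1:I, P2:S(65), P3:S(65) | bus: none
[11] P1: load  L1 | P0:I, P1:S(34), P2:S(34), P3:I | bus: BusRd,Flush
[12] P0: load  L0 | P0:S(65), P1:I, P2:S(65), P3:S(65) | bus: BusRd
[13] P0: load  L4 | P0:S(70), P1:I, P2:I, P3:S(70) | bus: none
[14] P0: store L0 := 90 | P0:M(90), P1:I, P2:I, P3:I | bus: BusUpgr
[15] P2: store L3 := 78 | P0:I, P1:I, P2:M(78), P3:I | bus: BusRdX
[16] P3: load  L1 | P0:I, P1:S(34), P2:S(34), P3:S(34) | bus: BusRd
[17] P2: load  L0 | P0:S(90), P1:I, P2:S(90), P3:I | bus: BusRd,Flush
[18] P3: load  L0 | P0:S(90), P1:I, P2:S(90), P3:S(90) | bus: BusRd
[19] P0: store L0 := 74 | P0:M(74), P1:I, P2:I, P3:I | bus: BusUpgr

invalidations = 1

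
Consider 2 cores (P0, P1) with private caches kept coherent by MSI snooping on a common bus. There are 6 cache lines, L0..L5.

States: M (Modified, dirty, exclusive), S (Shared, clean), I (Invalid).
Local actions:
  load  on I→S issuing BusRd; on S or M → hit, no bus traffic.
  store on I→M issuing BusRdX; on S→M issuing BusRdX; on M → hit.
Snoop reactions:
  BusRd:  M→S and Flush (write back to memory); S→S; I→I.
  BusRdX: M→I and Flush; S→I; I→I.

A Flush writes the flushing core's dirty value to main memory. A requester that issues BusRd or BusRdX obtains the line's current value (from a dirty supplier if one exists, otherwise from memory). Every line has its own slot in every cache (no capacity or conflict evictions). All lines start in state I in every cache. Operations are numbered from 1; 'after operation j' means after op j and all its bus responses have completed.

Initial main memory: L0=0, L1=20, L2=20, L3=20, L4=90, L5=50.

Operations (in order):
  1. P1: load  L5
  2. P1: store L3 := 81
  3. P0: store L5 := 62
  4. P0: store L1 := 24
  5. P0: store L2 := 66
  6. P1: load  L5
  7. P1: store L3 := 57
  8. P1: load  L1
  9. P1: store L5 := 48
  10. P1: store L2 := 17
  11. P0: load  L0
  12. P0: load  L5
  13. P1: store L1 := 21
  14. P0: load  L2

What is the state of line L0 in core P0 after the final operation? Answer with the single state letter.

1. P1: load  L5  bus=[BusRd]  L5: P0=I P1=S  mem[L5]=50
2. P1: store L3 := 81  bus=[BusRdX]  L3: P0=I P1=M  mem[L3]=20
3. P0: store L5 := 62  bus=[BusRdX]  L5: P0=M P1=I  mem[L5]=50
4. P0: store L1 := 24  bus=[BusRdX]  L1: P0=M P1=I  mem[L1]=20
5. P0: store L2 := 66  bus=[BusRdX]  L2: P0=M P1=I  mem[L2]=20
6. P1: load  L5  bus=[BusRd,Flush]  L5: P0=S P1=S  mem[L5]=62
7. P1: store L3 := 57  bus=[-]  L3: P0=I P1=M  mem[L3]=20
8. P1: load  L1  bus=[BusRd,Flush]  L1: P0=S P1=S  mem[L1]=24
9. P1: store L5 := 48  bus=[BusRdX]  L5: P0=I P1=M  mem[L5]=62
10. P1: store L2 := 17  bus=[BusRdX,Flush]  L2: P0=I P1=M  mem[L2]=66
11. P0: load  L0  bus=[BusRd]  L0: P0=S P1=I  mem[L0]=0
12. P0: load  L5  bus=[BusRd,Flush]  L5: P0=S P1=S  mem[L5]=48
13. P1: store L1 := 21  bus=[BusRdX]  L1: P0=I P1=M  mem[L1]=24
14. P0: load  L2  bus=[BusRd,Flush]  L2: P0=S P1=S  mem[L2]=17

state = S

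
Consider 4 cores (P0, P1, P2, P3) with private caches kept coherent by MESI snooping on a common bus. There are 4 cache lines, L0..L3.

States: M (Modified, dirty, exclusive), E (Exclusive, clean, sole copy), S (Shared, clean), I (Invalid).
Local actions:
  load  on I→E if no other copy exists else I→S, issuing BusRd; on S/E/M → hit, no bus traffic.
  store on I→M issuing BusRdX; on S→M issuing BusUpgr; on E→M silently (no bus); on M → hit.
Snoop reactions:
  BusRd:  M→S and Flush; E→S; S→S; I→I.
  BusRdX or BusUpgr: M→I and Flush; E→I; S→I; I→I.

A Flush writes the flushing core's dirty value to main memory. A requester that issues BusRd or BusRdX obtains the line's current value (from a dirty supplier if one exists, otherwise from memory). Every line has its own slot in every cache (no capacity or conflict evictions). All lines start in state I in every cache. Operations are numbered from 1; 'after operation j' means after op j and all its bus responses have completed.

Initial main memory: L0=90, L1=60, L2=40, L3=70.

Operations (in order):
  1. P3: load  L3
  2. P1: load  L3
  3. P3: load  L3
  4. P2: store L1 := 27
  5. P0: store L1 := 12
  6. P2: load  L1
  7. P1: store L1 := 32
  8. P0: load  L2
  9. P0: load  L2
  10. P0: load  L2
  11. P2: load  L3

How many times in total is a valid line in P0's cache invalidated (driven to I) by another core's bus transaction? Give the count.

invalidations = 1

1. P3: load  L3  bus=[BusRd]  L3: P0=I P1=I P2=I P3=E  mem[L3]=70
2. P1: load  L3  bus=[BusRd]  L3: P0=I P1=S P2=I P3=S  mem[L3]=70
3. P3: load  L3  bus=[-]  L3: P0=I P1=S P2=I P3=S  mem[L3]=70
4. P2: store L1 := 27  bus=[BusRdX]  L1: P0=I P1=I P2=M P3=I  mem[L1]=60
5. P0: store L1 := 12  bus=[BusRdX,Flush]  L1: P0=M P1=I P2=I P3=I  mem[L1]=27
6. P2: load  L1  bus=[BusRd,Flush]  L1: P0=S P1=I P2=S P3=I  mem[L1]=12
7. P1: store L1 := 32  bus=[BusRdX]  L1: P0=I P1=M P2=I P3=I  mem[L1]=12
8. P0: load  L2  bus=[BusRd]  L2: P0=E P1=I P2=I P3=I  mem[L2]=40
9. P0: load  L2  bus=[-]  L2: P0=E P1=I P2=I P3=I  mem[L2]=40
10. P0: load  L2  bus=[-]  L2: P0=E P1=I P2=I P3=I  mem[L2]=40
11. P2: load  L3  bus=[BusRd]  L3: P0=I P1=S P2=S P3=S  mem[L3]=70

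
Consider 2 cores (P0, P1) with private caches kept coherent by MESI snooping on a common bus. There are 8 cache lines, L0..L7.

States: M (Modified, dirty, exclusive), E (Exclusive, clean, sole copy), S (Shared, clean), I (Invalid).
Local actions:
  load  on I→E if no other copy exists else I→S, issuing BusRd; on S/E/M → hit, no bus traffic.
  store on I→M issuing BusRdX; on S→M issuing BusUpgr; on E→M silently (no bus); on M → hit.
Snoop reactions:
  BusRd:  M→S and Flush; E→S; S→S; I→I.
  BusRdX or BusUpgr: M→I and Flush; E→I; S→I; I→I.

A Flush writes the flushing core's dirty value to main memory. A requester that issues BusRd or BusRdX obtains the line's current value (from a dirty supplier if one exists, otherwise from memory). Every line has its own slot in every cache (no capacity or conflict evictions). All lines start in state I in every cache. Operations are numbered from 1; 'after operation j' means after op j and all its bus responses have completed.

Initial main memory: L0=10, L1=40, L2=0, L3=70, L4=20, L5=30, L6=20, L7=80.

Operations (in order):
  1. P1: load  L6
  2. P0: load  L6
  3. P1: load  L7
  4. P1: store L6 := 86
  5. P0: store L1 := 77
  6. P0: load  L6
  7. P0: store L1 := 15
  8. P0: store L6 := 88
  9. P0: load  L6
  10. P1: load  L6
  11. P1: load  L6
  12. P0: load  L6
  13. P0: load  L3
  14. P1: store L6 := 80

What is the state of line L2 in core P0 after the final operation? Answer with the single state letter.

  op1 P1: load  L6 → I/E on L6; bus BusRd; mem=20
  op2 P0: load  L6 → S/S on L6; bus BusRd; mem=20
  op3 P1: load  L7 → I/E on L7; bus BusRd; mem=80
  op4 P1: store L6 := 86 → I/M on L6; bus BusUpgr; mem=20
  op5 P0: store L1 := 77 → M/I on L1; bus BusRdX; mem=40
  op6 P0: load  L6 → S/S on L6; bus BusRd Flush; mem=86
  op7 P0: store L1 := 15 → M/I on L1; bus (none); mem=40
  op8 P0: store L6 := 88 → M/I on L6; bus BusUpgr; mem=86
  op9 P0: load  L6 → M/I on L6; bus (none); mem=86
  op10 P1: load  L6 → S/S on L6; bus BusRd Flush; mem=88
  op11 P1: load  L6 → S/S on L6; bus (none); mem=88
  op12 P0: load  L6 → S/S on L6; bus (none); mem=88
  op13 P0: load  L3 → E/I on L3; bus BusRd; mem=70
  op14 P1: store L6 := 80 → I/M on L6; bus BusUpgr; mem=88

state = I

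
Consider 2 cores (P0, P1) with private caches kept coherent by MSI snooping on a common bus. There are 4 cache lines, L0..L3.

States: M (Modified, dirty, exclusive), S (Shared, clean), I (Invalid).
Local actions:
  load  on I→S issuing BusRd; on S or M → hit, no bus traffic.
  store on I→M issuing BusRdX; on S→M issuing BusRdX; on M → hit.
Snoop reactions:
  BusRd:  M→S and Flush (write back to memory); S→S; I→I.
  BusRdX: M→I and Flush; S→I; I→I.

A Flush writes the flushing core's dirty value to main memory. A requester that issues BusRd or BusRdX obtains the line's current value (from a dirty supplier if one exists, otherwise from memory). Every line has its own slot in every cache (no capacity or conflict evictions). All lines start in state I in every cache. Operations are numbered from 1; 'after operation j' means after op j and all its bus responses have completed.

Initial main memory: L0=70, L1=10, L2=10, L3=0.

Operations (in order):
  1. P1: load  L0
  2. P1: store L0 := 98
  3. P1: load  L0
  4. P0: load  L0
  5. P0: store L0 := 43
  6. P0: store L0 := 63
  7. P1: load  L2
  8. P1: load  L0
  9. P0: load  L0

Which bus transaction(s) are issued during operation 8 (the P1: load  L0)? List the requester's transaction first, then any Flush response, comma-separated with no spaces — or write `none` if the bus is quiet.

1. P1: load  L0  bus=[BusRd]  L0: P0=I P1=S  mem[L0]=70
2. P1: store L0 := 98  bus=[BusRdX]  L0: P0=I P1=M  mem[L0]=70
3. P1: load  L0  bus=[-]  L0: P0=I P1=M  mem[L0]=70
4. P0: load  L0  bus=[BusRd,Flush]  L0: P0=S P1=S  mem[L0]=98
5. P0: store L0 := 43  bus=[BusRdX]  L0: P0=M P1=I  mem[L0]=98
6. P0: store L0 := 63  bus=[-]  L0: P0=M P1=I  mem[L0]=98
7. P1: load  L2  bus=[BusRd]  L2: P0=I P1=S  mem[L2]=10
8. P1: load  L0  bus=[BusRd,Flush]  L0: P0=S P1=S  mem[L0]=63
9. P0: load  L0  bus=[-]  L0: P0=S P1=S  mem[L0]=63

bus = BusRd,Flush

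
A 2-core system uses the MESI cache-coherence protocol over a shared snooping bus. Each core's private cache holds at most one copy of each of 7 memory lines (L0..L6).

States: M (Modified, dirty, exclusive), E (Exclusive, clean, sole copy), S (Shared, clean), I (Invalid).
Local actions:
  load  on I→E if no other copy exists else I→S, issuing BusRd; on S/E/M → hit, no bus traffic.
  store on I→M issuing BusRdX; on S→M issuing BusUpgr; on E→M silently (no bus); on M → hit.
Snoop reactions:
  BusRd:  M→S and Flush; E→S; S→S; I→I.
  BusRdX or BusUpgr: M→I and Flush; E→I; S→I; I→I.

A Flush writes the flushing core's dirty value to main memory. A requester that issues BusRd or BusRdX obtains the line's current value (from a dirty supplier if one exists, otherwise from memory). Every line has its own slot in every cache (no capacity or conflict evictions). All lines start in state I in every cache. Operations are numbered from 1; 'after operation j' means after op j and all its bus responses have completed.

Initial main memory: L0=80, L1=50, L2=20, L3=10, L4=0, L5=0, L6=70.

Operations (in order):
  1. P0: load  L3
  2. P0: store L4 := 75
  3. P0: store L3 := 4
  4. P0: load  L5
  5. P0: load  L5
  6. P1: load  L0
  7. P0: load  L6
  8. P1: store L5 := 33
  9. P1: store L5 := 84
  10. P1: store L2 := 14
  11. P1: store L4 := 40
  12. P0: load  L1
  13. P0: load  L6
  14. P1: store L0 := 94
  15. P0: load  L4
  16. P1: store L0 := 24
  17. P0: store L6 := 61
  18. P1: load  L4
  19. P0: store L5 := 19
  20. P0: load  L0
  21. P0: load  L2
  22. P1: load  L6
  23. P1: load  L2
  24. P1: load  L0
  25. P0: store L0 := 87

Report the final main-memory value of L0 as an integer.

memory[L0] = 24

step 1: P0: load  L3  ⟶  EI  (L3)  txn=BusRd  M[L3]=10
step 2: P0: store L4 := 75  ⟶  MI  (L4)  txn=BusRdX  M[L4]=0
step 3: P0: store L3 := 4  ⟶  MI  (L3)  txn=∅  M[L3]=10
step 4: P0: load  L5  ⟶  EI  (L5)  txn=BusRd  M[L5]=0
step 5: P0: load  L5  ⟶  EI  (L5)  txn=∅  M[L5]=0
step 6: P1: load  L0  ⟶  IE  (L0)  txn=BusRd  M[L0]=80
step 7: P0: load  L6  ⟶  EI  (L6)  txn=BusRd  M[L6]=70
step 8: P1: store L5 := 33  ⟶  IM  (L5)  txn=BusRdX  M[L5]=0
step 9: P1: store L5 := 84  ⟶  IM  (L5)  txn=∅  M[L5]=0
step 10: P1: store L2 := 14  ⟶  IM  (L2)  txn=BusRdX  M[L2]=20
step 11: P1: store L4 := 40  ⟶  IM  (L4)  txn=BusRdX+Flush  M[L4]=75
step 12: P0: load  L1  ⟶  EI  (L1)  txn=BusRd  M[L1]=50
step 13: P0: load  L6  ⟶  EI  (L6)  txn=∅  M[L6]=70
step 14: P1: store L0 := 94  ⟶  IM  (L0)  txn=∅  M[L0]=80
step 15: P0: load  L4  ⟶  SS  (L4)  txn=BusRd+Flush  M[L4]=40
step 16: P1: store L0 := 24  ⟶  IM  (L0)  txn=∅  M[L0]=80
step 17: P0: store L6 := 61  ⟶  MI  (L6)  txn=∅  M[L6]=70
step 18: P1: load  L4  ⟶  SS  (L4)  txn=∅  M[L4]=40
step 19: P0: store L5 := 19  ⟶  MI  (L5)  txn=BusRdX+Flush  M[L5]=84
step 20: P0: load  L0  ⟶  SS  (L0)  txn=BusRd+Flush  M[L0]=24
step 21: P0: load  L2  ⟶  SS  (L2)  txn=BusRd+Flush  M[L2]=14
step 22: P1: load  L6  ⟶  SS  (L6)  txn=BusRd+Flush  M[L6]=61
step 23: P1: load  L2  ⟶  SS  (L2)  txn=∅  M[L2]=14
step 24: P1: load  L0  ⟶  SS  (L0)  txn=∅  M[L0]=24
step 25: P0: store L0 := 87  ⟶  MI  (L0)  txn=BusUpgr  M[L0]=24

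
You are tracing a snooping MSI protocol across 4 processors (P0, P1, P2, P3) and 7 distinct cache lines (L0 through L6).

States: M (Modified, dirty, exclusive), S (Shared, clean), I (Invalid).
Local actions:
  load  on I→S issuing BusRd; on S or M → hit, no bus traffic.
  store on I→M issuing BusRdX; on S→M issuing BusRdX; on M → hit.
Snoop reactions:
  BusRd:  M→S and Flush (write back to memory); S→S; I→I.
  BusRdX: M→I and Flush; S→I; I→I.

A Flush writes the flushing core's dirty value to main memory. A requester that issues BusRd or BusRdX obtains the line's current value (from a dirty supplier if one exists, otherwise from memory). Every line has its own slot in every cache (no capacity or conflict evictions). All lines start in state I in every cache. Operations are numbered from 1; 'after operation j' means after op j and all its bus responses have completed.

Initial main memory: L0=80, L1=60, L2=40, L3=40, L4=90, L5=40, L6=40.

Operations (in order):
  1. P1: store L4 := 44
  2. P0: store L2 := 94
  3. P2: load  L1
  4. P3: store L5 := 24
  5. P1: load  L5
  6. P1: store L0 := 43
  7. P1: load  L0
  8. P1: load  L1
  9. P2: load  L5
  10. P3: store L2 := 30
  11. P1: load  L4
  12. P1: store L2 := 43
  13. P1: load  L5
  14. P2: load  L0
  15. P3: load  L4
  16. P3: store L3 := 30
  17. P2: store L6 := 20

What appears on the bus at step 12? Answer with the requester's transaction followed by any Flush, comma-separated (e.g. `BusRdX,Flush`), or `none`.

bus = BusRdX,Flush

  op1 P1: store L4 := 44 → I/M/I/I on L4; bus BusRdX; mem=90
  op2 P0: store L2 := 94 → M/I/I/I on L2; bus BusRdX; mem=40
  op3 P2: load  L1 → I/I/S/I on L1; bus BusRd; mem=60
  op4 P3: store L5 := 24 → I/I/I/M on L5; bus BusRdX; mem=40
  op5 P1: load  L5 → I/S/I/S on L5; bus BusRd Flush; mem=24
  op6 P1: store L0 := 43 → I/M/I/I on L0; bus BusRdX; mem=80
  op7 P1: load  L0 → I/M/I/I on L0; bus (none); mem=80
  op8 P1: load  L1 → I/S/S/I on L1; bus BusRd; mem=60
  op9 P2: load  L5 → I/S/S/S on L5; bus BusRd; mem=24
  op10 P3: store L2 := 30 → I/I/I/M on L2; bus BusRdX Flush; mem=94
  op11 P1: load  L4 → I/M/I/I on L4; bus (none); mem=90
  op12 P1: store L2 := 43 → I/M/I/I on L2; bus BusRdX Flush; mem=30
  op13 P1: load  L5 → I/S/S/S on L5; bus (none); mem=24
  op14 P2: load  L0 → I/S/S/I on L0; bus BusRd Flush; mem=43
  op15 P3: load  L4 → I/S/I/S on L4; bus BusRd Flush; mem=44
  op16 P3: store L3 := 30 → I/I/I/M on L3; bus BusRdX; mem=40
  op17 P2: store L6 := 20 → I/I/M/I on L6; bus BusRdX; mem=40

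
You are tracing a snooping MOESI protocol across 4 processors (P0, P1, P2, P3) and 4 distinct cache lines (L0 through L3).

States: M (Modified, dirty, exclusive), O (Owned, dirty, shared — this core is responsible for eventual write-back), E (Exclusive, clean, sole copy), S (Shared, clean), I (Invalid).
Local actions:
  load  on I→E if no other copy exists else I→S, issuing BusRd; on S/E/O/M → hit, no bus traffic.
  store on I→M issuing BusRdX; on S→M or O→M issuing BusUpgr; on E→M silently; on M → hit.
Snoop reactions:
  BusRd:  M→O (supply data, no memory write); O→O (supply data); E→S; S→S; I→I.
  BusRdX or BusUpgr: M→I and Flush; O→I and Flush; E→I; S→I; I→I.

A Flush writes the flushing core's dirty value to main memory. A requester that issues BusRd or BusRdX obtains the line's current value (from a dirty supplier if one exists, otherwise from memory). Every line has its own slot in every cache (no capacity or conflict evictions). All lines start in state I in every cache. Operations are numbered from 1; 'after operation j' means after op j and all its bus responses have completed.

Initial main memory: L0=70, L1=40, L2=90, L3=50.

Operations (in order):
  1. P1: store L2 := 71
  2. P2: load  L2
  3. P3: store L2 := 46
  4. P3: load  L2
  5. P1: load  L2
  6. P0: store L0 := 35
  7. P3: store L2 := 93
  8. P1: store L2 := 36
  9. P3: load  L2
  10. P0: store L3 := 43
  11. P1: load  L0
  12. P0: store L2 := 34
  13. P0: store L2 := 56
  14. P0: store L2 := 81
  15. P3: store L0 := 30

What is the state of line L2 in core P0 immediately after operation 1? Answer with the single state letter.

state = I

[1] P1: store L2 := 71 | P0:I, P1:M(71), P2:I, P3:I | bus: BusRdX
[2] P2: load  L2 | P0:I, P1:O(71), P2:S(71), P3:I | bus: BusRd
[3] P3: store L2 := 46 | P0:I, P1:I, P2:I, P3:M(46) | bus: BusRdX,Flush
[4] P3: load  L2 | P0:I, P1:I, P2:I, P3:M(46) | bus: none
[5] P1: load  L2 | P0:I, P1:S(46), P2:I, P3:O(46) | bus: BusRd
[6] P0: store L0 := 35 | P0:M(35), P1:I, P2:I, P3:I | bus: BusRdX
[7] P3: store L2 := 93 | P0:I, P1:I, P2:I, P3:M(93) | bus: BusUpgr
[8] P1: store L2 := 36 | P0:I, P1:M(36), P2:I, P3:I | bus: BusRdX,Flush
[9] P3: load  L2 | P0:I, P1:O(36), P2:I, P3:S(36) | bus: BusRd
[10] P0: store L3 := 43 | P0:M(43), P1:I, P2:I, P3:I | bus: BusRdX
[11] P1: load  L0 | P0:O(35), P1:S(35), P2:I, P3:I | bus: BusRd
[12] P0: store L2 := 34 | P0:M(34), P1:I, P2:I, P3:I | bus: BusRdX,Flush
[13] P0: store L2 := 56 | P0:M(56), P1:I, P2:I, P3:I | bus: none
[14] P0: store L2 := 81 | P0:M(81), P1:I, P2:I, P3:I | bus: none
[15] P3: store L0 := 30 | P0:I, P1:I, P2:I, P3:M(30) | bus: BusRdX,Flush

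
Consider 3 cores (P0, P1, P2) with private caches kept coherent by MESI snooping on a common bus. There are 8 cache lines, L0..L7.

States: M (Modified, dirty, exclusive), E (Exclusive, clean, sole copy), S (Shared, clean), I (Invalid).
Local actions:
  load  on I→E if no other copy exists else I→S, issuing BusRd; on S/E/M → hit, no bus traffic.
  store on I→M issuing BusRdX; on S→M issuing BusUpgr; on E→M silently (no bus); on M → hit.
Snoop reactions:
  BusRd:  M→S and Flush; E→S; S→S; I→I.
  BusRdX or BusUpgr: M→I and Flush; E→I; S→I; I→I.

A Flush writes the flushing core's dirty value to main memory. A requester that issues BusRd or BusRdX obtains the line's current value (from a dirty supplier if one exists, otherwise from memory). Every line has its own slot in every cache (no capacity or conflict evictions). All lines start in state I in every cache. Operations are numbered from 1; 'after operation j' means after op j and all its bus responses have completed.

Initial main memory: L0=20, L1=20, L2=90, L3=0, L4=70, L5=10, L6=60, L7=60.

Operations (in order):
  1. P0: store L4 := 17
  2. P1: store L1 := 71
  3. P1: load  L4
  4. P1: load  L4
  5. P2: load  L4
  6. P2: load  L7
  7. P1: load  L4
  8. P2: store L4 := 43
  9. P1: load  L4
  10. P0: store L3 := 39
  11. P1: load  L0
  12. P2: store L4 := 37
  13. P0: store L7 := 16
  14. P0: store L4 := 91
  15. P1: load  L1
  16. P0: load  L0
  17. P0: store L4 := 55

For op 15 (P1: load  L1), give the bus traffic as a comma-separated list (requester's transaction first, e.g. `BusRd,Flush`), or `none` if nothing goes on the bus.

  op1 P0: store L4 := 17 → M/I/I on L4; bus BusRdX; mem=70
  op2 P1: store L1 := 71 → I/M/I on L1; bus BusRdX; mem=20
  op3 P1: load  L4 → S/S/I on L4; bus BusRd Flush; mem=17
  op4 P1: load  L4 → S/S/I on L4; bus (none); mem=17
  op5 P2: load  L4 → S/S/S on L4; bus BusRd; mem=17
  op6 P2: load  L7 → I/I/E on L7; bus BusRd; mem=60
  op7 P1: load  L4 → S/S/S on L4; bus (none); mem=17
  op8 P2: store L4 := 43 → I/I/M on L4; bus BusUpgr; mem=17
  op9 P1: load  L4 → I/S/S on L4; bus BusRd Flush; mem=43
  op10 P0: store L3 := 39 → M/I/I on L3; bus BusRdX; mem=0
  op11 P1: load  L0 → I/E/I on L0; bus BusRd; mem=20
  op12 P2: store L4 := 37 → I/I/M on L4; bus BusUpgr; mem=43
  op13 P0: store L7 := 16 → M/I/I on L7; bus BusRdX; mem=60
  op14 P0: store L4 := 91 → M/I/I on L4; bus BusRdX Flush; mem=37
  op15 P1: load  L1 → I/M/I on L1; bus (none); mem=20
  op16 P0: load  L0 → S/S/I on L0; bus BusRd; mem=20
  op17 P0: store L4 := 55 → M/I/I on L4; bus (none); mem=37

bus = none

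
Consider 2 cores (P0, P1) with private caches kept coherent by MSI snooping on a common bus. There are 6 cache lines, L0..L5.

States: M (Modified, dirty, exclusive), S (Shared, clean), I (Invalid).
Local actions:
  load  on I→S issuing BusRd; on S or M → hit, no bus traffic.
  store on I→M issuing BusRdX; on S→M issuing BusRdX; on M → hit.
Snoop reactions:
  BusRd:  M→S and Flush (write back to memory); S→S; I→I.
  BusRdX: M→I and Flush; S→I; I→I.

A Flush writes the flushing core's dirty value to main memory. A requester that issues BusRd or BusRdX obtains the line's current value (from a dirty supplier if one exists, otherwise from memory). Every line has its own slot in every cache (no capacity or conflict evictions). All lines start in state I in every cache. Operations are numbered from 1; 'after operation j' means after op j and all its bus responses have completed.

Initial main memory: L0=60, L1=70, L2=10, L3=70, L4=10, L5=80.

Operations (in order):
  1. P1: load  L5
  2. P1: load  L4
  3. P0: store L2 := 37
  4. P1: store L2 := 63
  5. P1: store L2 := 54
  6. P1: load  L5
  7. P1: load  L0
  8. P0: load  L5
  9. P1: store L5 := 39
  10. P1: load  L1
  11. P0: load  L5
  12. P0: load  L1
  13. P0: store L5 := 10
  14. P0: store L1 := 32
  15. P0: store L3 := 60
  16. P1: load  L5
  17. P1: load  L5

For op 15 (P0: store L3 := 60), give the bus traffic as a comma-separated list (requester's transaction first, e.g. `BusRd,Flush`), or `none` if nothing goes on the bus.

[1] P1: load  L5 | P0:I, P1:S(80) | bus: BusRd
[2] P1: load  L4 | P0:I, P1:S(10) | bus: BusRd
[3] P0: store L2 := 37 | P0:M(37), P1:I | bus: BusRdX
[4] P1: store L2 := 63 | P0:I, P1:M(63) | bus: BusRdX,Flush
[5] P1: store L2 := 54 | P0:I, P1:M(54) | bus: none
[6] P1: load  L5 | P0:I, P1:S(80) | bus: none
[7] P1: load  L0 | P0:I, P1:S(60) | bus: BusRd
[8] P0: load  L5 | P0:S(80), P1:S(80) | bus: BusRd
[9] P1: store L5 := 39 | P0:I, P1:M(39) | bus: BusRdX
[10] P1: load  L1 | P0:I, P1:S(70) | bus: BusRd
[11] P0: load  L5 | P0:S(39), P1:S(39) | bus: BusRd,Flush
[12] P0: load  L1 | P0:S(70), P1:S(70) | bus: BusRd
[13] P0: store L5 := 10 | P0:M(10), P1:I | bus: BusRdX
[14] P0: store L1 := 32 | P0:M(32), P1:I | bus: BusRdX
[15] P0: store L3 := 60 | P0:M(60), P1:I | bus: BusRdX
[16] P1: load  L5 | P0:S(10), P1:S(10) | bus: BusRd,Flush
[17] P1: load  L5 | P0:S(10), P1:S(10) | bus: none

bus = BusRdX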